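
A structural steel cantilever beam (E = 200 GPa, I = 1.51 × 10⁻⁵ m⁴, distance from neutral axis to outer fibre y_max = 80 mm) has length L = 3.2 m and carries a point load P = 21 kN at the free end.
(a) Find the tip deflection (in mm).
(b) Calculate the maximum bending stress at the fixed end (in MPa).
(a) Tip deflection of a cantilever with an end point load: δ = P·L^3 / (3·E·I). Convert P = 21 kN = 21000 N, E = 200 GPa = 2 × 10¹¹ Pa.
  δ = (21000 × 3.2^3) / (3 × (2 × 10¹¹) × (1.51 × 10⁻⁵)) = 0.07595 m = 75.95 mm
(b) Maximum bending moment at the fixed end: M = P·L = 21000 × 3.2 = 67200 N·m. Convert y_max = 80 mm = 0.08 m.
  σ = M·y_max / I = (67200 × 0.08) / (1.51 × 10⁻⁵) = 3.56 × 10⁸ Pa = 356 MPa
Final answer: (a) δ = 75.95 mm, (b) σ = 356 MPa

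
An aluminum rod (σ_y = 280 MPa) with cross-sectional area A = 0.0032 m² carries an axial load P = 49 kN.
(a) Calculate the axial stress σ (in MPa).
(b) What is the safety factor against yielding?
(a) Axial stress σ = P/A. Convert P = 49 kN = 49000 N.
  σ = 49000 / 0.0032 = 1.531 × 10⁷ Pa = 15.31 MPa
(b) Safety factor SF = σ_y/σ = 280 / 15.31 = 18.29
Final answer: (a) σ = 15.31 MPa, (b) SF = 18.29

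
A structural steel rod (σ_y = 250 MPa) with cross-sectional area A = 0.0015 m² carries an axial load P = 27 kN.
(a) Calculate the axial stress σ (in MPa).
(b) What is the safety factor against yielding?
(a) Axial stress σ = P/A. Convert P = 27 kN = 27000 N.
  σ = 27000 / 0.0015 = 1.8 × 10⁷ Pa = 18 MPa
(b) Safety factor SF = σ_y/σ = 250 / 18 = 13.89
Final answer: (a) σ = 18 MPa, (b) SF = 13.89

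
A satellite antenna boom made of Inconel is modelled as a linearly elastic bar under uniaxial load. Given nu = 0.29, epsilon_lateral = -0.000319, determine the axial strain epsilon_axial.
Model: a linearly elastic bar under uniaxial load, so epsilon_lateral = -nu·epsilon_axial.
Solve for epsilon_axial: epsilon_axial = -epsilon_lateral / nu.
Substitute:
  epsilon_axial = -(-0.000319) / 0.29
  epsilon_axial = 0.0011
Final answer: epsilon_axial = 0.0011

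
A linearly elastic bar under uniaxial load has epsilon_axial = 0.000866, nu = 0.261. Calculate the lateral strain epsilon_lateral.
Model: a linearly elastic bar under uniaxial load, so epsilon_lateral = -nu·epsilon_axial.
Substitute:
  epsilon_lateral = -(0.261 × 0.000866)
  epsilon_lateral = -0.000226
Final answer: epsilon_lateral = -0.000226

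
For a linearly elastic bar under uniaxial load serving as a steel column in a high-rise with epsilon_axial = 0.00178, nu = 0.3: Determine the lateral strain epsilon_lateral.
Model: a linearly elastic bar under uniaxial load, so epsilon_lateral = -nu·epsilon_axial.
Substitute:
  epsilon_lateral = -(0.3 × 0.00178)
  epsilon_lateral = -0.000534
Final answer: epsilon_lateral = -0.000534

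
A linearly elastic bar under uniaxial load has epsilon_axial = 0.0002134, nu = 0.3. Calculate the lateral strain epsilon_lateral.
Model: a linearly elastic bar under uniaxial load, so epsilon_lateral = -nu·epsilon_axial.
Substitute:
  epsilon_lateral = -(0.3 × 0.0002134)
  epsilon_lateral = -6.402 × 10⁻⁵
Final answer: epsilon_lateral = -6.402 × 10⁻⁵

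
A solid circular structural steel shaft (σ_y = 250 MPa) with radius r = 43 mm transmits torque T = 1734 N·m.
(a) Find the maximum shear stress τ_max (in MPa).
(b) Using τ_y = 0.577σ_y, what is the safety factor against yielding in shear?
(a) For a solid circular shaft, τ_max = T·r/J with J = π·r^4/2, i.e. τ_max = 2·T / (π·r^3). Convert r = 43 mm = 0.043 m.
  τ_max = (2 × 1734) / (π × 0.043^3) = 1.388 × 10⁷ Pa = 13.88 MPa
(b) τ_y = 0.577 × 250 = 144.25 MPa
  SF = τ_y/τ_max = 144.25 / 13.88 = 10.39
Final answer: (a) τ_max = 13.88 MPa, (b) SF = 10.39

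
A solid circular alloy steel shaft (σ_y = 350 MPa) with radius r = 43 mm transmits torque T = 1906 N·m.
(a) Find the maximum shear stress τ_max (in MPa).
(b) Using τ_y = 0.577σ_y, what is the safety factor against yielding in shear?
(a) For a solid circular shaft, τ_max = T·r/J with J = π·r^4/2, i.e. τ_max = 2·T / (π·r^3). Convert r = 43 mm = 0.043 m.
  τ_max = (2 × 1906) / (π × 0.043^3) = 1.526 × 10⁷ Pa = 15.26 MPa
(b) τ_y = 0.577 × 350 = 201.95 MPa
  SF = τ_y/τ_max = 201.95 / 15.26 = 13.23
Final answer: (a) τ_max = 15.26 MPa, (b) SF = 13.23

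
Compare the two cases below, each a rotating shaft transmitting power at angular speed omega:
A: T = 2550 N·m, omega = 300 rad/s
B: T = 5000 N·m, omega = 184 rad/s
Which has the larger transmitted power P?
Model: a rotating shaft transmitting power at angular speed omega, so P = T·omega (SI units).
  A: P = 2550 × 300 = 765000 W = 765 kW
  B: P = 5000 × 184 = 920000 W = 920 kW
920 kW > 765 kW, so B is larger.
Final answer: B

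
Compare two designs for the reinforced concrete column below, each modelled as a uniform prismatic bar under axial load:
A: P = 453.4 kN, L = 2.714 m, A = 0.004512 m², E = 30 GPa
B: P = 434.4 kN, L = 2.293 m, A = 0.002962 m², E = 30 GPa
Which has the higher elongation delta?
Model: a uniform prismatic bar under axial load, so delta = (P·L) / (A·E) (SI units).
  A: delta = (453400 × 2.714) / (0.004512 × (3 × 10¹⁰)) = 0.009091 m = 9.091 mm
  B: delta = (434400 × 2.293) / (0.002962 × (3 × 10¹⁰)) = 0.01121 m = 11.21 mm
11.21 mm > 9.091 mm, so B is larger.
Final answer: B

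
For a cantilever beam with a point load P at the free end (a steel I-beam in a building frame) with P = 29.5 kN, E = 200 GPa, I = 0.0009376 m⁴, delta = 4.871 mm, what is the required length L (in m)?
Model: a cantilever beam with a point load P at the free end, so delta = (P·L^3) / (3·E·I).
Solve for L: L = ((3·delta·E·I) / P)^(1/3).
Convert to SI units:
  P = 29.5 kN = 29500 N
  E = 200 GPa = 2 × 10¹¹ Pa
  delta = 4.871 mm = 0.004871 m
Substitute:
  L = ((3 × 0.004871 × (2 × 10¹¹) × 0.0009376) / 29500)^(1/3)
  L = 4.529 m
Final answer: L = 4.529 m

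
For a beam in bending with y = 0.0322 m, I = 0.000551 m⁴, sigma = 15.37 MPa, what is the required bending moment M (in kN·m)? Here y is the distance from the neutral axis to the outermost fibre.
Model: a beam in bending, so sigma = (M·y) / I.
Solve for M: M = (sigma·I) / y.
Convert to SI units:
  sigma = 15.37 MPa = 1.537 × 10⁷ Pa
Substitute:
  M = ((1.537 × 10⁷) × 0.000551) / 0.0322
  M = 263000 N·m
Convert: M = 263000 N·m = 263 kN·m
Final answer: M = 263 kN·m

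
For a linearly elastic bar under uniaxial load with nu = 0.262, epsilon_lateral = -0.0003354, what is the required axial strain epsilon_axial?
Model: a linearly elastic bar under uniaxial load, so epsilon_lateral = -nu·epsilon_axial.
Solve for epsilon_axial: epsilon_axial = -epsilon_lateral / nu.
Substitute:
  epsilon_axial = -(-0.0003354) / 0.262
  epsilon_axial = 0.00128
Final answer: epsilon_axial = 0.00128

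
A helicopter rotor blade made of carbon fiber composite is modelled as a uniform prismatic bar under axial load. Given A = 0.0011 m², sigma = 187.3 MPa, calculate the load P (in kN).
Model: a uniform prismatic bar under axial load, so sigma = P / A.
Solve for P: P = sigma·A.
Convert to SI units:
  sigma = 187.3 MPa = 1.873 × 10⁸ Pa
Substitute:
  P = (1.873 × 10⁸) × 0.0011
  P = 206000 N
Convert: P = 206000 N = 206 kN
Final answer: P = 206 kN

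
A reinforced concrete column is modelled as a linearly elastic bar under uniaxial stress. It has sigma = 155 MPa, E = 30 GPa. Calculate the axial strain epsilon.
Model: a linearly elastic bar under uniaxial stress, so epsilon = sigma / E.
Convert to SI units:
  sigma = 155 MPa = 1.55 × 10⁸ Pa
  E = 30 GPa = 3 × 10¹⁰ Pa
Substitute:
  epsilon = (1.55 × 10⁸) / (3 × 10¹⁰)
  epsilon = 0.005167
Final answer: epsilon = 0.005167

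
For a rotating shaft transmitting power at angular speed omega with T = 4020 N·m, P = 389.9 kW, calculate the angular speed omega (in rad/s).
Model: a rotating shaft transmitting power at angular speed omega, so P = T·omega.
Solve for omega: omega = P / T.
Convert to SI units:
  P = 389.9 kW = 389900 W
Substitute:
  omega = 389900 / 4020
  omega = 96.99 rad/s
Final answer: omega = 96.99 rad/s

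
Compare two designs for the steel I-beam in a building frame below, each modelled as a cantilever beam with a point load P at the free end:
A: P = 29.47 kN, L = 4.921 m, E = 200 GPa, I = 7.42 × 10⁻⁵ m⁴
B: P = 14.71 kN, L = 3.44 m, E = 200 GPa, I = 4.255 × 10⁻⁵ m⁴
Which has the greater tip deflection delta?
Model: a cantilever beam with a point load P at the free end, so delta = (P·L^3) / (3·E·I) (SI units).
  A: delta = (29470 × 4.921^3) / (3 × (2 × 10¹¹) × (7.42 × 10⁻⁵)) = 0.07888 m = 78.88 mm
  B: delta = (14710 × 3.44^3) / (3 × (2 × 10¹¹) × (4.255 × 10⁻⁵)) = 0.02346 m = 23.46 mm
78.88 mm > 23.46 mm, so A is larger.
Final answer: A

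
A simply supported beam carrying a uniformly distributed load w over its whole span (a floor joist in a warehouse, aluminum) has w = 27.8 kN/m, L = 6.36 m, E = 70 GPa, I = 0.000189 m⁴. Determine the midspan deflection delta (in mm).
Model: a simply supported beam carrying a uniformly distributed load w over its whole span, so delta = (5·w·L^4) / (384·E·I).
Convert to SI units:
  w = 27.8 kN/m = 27800 N/m
  E = 70 GPa = 7 × 10¹⁰ Pa
Substitute:
  delta = (5 × 27800 × 6.36^4) / (384 × (7 × 10¹⁰) × 0.000189)
  delta = 0.04477 m
Convert: delta = 0.04477 m = 44.77 mm
Final answer: delta = 44.77 mm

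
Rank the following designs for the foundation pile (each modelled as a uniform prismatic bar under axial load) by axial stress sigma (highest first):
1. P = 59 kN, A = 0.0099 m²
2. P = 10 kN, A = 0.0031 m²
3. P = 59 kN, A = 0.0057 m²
Model: a uniform prismatic bar under axial load, so sigma = P / A (SI units).
  Case 1: sigma = 59000 / 0.0099 = 5.96 × 10⁶ Pa = 5.96 MPa
  Case 2: sigma = 10000 / 0.0031 = 3.226 × 10⁶ Pa = 3.226 MPa
  Case 3: sigma = 59000 / 0.0057 = 1.035 × 10⁷ Pa = 10.35 MPa
Ordering: 10.35 MPa (case 3) > 5.96 MPa (case 1) > 3.226 MPa (case 2)
Final answer: 3, 1, 2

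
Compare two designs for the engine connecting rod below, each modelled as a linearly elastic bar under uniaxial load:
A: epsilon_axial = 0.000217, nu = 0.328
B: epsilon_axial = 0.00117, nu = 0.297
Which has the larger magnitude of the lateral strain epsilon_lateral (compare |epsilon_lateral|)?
Model: a linearly elastic bar under uniaxial load, so epsilon_lateral = -nu·epsilon_axial (SI units).
  A: epsilon_lateral = -(0.328 × 0.000217) = -7.118 × 10⁻⁵
  B: epsilon_lateral = -(0.297 × 0.00117) = -0.0003475
|epsilon_lateral|: A = 7.118 × 10⁻⁵, B = 0.0003475, so B is larger in magnitude.
Final answer: B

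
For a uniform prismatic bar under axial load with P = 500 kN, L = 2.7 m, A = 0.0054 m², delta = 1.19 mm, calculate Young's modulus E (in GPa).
Model: a uniform prismatic bar under axial load, so delta = (P·L) / (A·E).
Solve for E: E = (P·L) / (delta·A).
Convert to SI units:
  P = 500 kN = 500000 N
  delta = 1.19 mm = 0.00119 m
Substitute:
  E = (500000 × 2.7) / (0.00119 × 0.0054)
  E = 2.101 × 10¹¹ Pa
Convert: E = 2.101 × 10¹¹ Pa = 210.1 GPa
Final answer: E = 210.1 GPa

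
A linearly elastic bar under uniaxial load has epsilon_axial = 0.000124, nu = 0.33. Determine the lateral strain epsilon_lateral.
Model: a linearly elastic bar under uniaxial load, so epsilon_lateral = -nu·epsilon_axial.
Substitute:
  epsilon_lateral = -(0.33 × 0.000124)
  epsilon_lateral = -4.092 × 10⁻⁵
Final answer: epsilon_lateral = -4.092 × 10⁻⁵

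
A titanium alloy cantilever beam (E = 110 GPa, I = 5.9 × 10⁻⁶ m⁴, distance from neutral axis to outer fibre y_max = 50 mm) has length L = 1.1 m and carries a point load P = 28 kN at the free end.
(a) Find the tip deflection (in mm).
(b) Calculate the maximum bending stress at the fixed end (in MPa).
(a) Tip deflection of a cantilever with an end point load: δ = P·L^3 / (3·E·I). Convert P = 28 kN = 28000 N, E = 110 GPa = 1.1 × 10¹¹ Pa.
  δ = (28000 × 1.1^3) / (3 × (1.1 × 10¹¹) × (5.9 × 10⁻⁶)) = 0.01914 m = 19.14 mm
(b) Maximum bending moment at the fixed end: M = P·L = 28000 × 1.1 = 30800 N·m. Convert y_max = 50 mm = 0.05 m.
  σ = M·y_max / I = (30800 × 0.05) / (5.9 × 10⁻⁶) = 2.61 × 10⁸ Pa = 261 MPa
Final answer: (a) δ = 19.14 mm, (b) σ = 261 MPa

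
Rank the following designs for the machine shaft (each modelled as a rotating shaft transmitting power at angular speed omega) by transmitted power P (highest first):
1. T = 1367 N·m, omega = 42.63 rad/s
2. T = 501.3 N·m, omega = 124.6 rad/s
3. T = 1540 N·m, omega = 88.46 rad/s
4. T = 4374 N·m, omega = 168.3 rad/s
Model: a rotating shaft transmitting power at angular speed omega, so P = T·omega (SI units).
  Case 1: P = 1367 × 42.63 = 58280 W = 58.28 kW
  Case 2: P = 501.3 × 124.6 = 62460 W = 62.46 kW
  Case 3: P = 1540 × 88.46 = 136200 W = 136.2 kW
  Case 4: P = 4374 × 168.3 = 736100 W = 736.1 kW
Ordering: 736.1 kW (case 4) > 136.2 kW (case 3) > 62.46 kW (case 2) > 58.28 kW (case 1)
Final answer: 4, 3, 2, 1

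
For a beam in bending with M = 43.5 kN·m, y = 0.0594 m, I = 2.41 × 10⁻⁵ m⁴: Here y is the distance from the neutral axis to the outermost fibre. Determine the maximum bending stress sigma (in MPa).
Model: a beam in bending, so sigma = (M·y) / I.
Convert to SI units:
  M = 43.5 kN·m = 43500 N·m
Substitute:
  sigma = (43500 × 0.0594) / (2.41 × 10⁻⁵)
  sigma = 1.072 × 10⁸ Pa
Convert: sigma = 1.072 × 10⁸ Pa = 107.2 MPa
Final answer: sigma = 107.2 MPa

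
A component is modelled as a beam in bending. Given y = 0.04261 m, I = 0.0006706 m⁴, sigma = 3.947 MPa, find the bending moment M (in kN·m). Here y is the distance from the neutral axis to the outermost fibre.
Model: a beam in bending, so sigma = (M·y) / I.
Solve for M: M = (sigma·I) / y.
Convert to SI units:
  sigma = 3.947 MPa = 3.947 × 10⁶ Pa
Substitute:
  M = ((3.947 × 10⁶) × 0.0006706) / 0.04261
  M = 62120 N·m
Convert: M = 62120 N·m = 62.12 kN·m
Final answer: M = 62.12 kN·m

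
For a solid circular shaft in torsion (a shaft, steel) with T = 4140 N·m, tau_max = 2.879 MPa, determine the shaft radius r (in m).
Model: a solid circular shaft in torsion, so tau_max = (2·T) / (π·r^3).
Solve for r: r = ((2·T) / (π·tau_max))^(1/3).
Convert to SI units:
  tau_max = 2.879 MPa = 2.879 × 10⁶ Pa
Substitute:
  r = ((2 × 4140) / (π × (2.879 × 10⁶)))^(1/3)
  r = 0.0971 m
Final answer: r = 0.0971 m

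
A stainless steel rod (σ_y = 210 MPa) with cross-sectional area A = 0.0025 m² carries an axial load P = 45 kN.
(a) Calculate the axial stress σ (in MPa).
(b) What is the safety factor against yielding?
(a) Axial stress σ = P/A. Convert P = 45 kN = 45000 N.
  σ = 45000 / 0.0025 = 1.8 × 10⁷ Pa = 18 MPa
(b) Safety factor SF = σ_y/σ = 210 / 18 = 11.67
Final answer: (a) σ = 18 MPa, (b) SF = 11.67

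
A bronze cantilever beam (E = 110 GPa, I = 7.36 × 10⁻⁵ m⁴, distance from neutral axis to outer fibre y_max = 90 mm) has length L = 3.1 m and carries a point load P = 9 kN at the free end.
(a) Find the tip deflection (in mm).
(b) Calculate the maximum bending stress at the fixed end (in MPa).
(a) Tip deflection of a cantilever with an end point load: δ = P·L^3 / (3·E·I). Convert P = 9 kN = 9000 N, E = 110 GPa = 1.1 × 10¹¹ Pa.
  δ = (9000 × 3.1^3) / (3 × (1.1 × 10¹¹) × (7.36 × 10⁻⁵)) = 0.01104 m = 11.04 mm
(b) Maximum bending moment at the fixed end: M = P·L = 9000 × 3.1 = 27900 N·m. Convert y_max = 90 mm = 0.09 m.
  σ = M·y_max / I = (27900 × 0.09) / (7.36 × 10⁻⁵) = 3.412 × 10⁷ Pa = 34.12 MPa
Final answer: (a) δ = 11.04 mm, (b) σ = 34.12 MPa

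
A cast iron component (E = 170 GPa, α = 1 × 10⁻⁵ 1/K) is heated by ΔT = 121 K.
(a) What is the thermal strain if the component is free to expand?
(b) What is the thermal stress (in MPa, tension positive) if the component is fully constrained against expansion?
(a) Free thermal strain ε_th = α·ΔT = (1 × 10⁻⁵) × 121 = 0.00121
(b) Fully constrained, the expansion is suppressed, so σ = -E·α·ΔT. Convert E = 170 GPa = 1.7 × 10¹¹ Pa.
  σ = -(1.7 × 10¹¹) × (1 × 10⁻⁵) × 121 = -2.057 × 10⁸ Pa = -205.7 MPa (compressive)
Final answer: (a) ε_th = 0.00121, (b) σ = -205.7 MPa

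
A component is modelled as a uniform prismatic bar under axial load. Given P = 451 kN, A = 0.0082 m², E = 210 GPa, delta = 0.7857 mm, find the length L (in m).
Model: a uniform prismatic bar under axial load, so delta = (P·L) / (A·E).
Solve for L: L = (delta·A·E) / P.
Convert to SI units:
  P = 451 kN = 451000 N
  E = 210 GPa = 2.1 × 10¹¹ Pa
  delta = 0.7857 mm = 0.0007857 m
Substitute:
  L = (0.0007857 × 0.0082 × (2.1 × 10¹¹)) / 451000
  L = 3 m
Final answer: L = 3 m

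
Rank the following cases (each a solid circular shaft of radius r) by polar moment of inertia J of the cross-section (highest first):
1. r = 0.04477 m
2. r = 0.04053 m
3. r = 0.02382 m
Model: a solid circular shaft of radius r, so J = (π·r^4) / 2 (SI units).
  Case 1: J = (π × 0.04477^4) / 2 = 6.311 × 10⁻⁶ m⁴
  Case 2: J = (π × 0.04053^4) / 2 = 4.239 × 10⁻⁶ m⁴
  Case 3: J = (π × 0.02382^4) / 2 = 5.057 × 10⁻⁷ m⁴
Ordering: 6.311 × 10⁻⁶ m⁴ (case 1) > 4.239 × 10⁻⁶ m⁴ (case 2) > 5.057 × 10⁻⁷ m⁴ (case 3)
Final answer: 1, 2, 3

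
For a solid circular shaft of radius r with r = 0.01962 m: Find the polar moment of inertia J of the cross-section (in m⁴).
Model: a solid circular shaft of radius r, so J = (π·r^4) / 2.
Substitute:
  J = (π × 0.01962^4) / 2
  J = 2.328 × 10⁻⁷ m⁴
Final answer: J = 2.328 × 10⁻⁷ m⁴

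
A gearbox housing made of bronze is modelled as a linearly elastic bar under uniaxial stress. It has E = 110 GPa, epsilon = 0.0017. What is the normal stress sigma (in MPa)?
Model: a linearly elastic bar under uniaxial stress, so sigma = E·epsilon.
Convert to SI units:
  E = 110 GPa = 1.1 × 10¹¹ Pa
Substitute:
  sigma = (1.1 × 10¹¹) × 0.0017
  sigma = 1.87 × 10⁸ Pa
Convert: sigma = 1.87 × 10⁸ Pa = 187 MPa
Final answer: sigma = 187 MPa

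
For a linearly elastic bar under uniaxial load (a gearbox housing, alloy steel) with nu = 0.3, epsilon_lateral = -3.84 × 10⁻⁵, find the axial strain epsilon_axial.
Model: a linearly elastic bar under uniaxial load, so epsilon_lateral = -nu·epsilon_axial.
Solve for epsilon_axial: epsilon_axial = -epsilon_lateral / nu.
Substitute:
  epsilon_axial = -(-3.84 × 10⁻⁵) / 0.3
  epsilon_axial = 0.000128
Final answer: epsilon_axial = 0.000128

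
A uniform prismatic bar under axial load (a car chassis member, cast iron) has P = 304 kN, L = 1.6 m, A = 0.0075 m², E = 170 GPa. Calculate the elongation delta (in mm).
Model: a uniform prismatic bar under axial load, so delta = (P·L) / (A·E).
Convert to SI units:
  P = 304 kN = 304000 N
  E = 170 GPa = 1.7 × 10¹¹ Pa
Substitute:
  delta = (304000 × 1.6) / (0.0075 × (1.7 × 10¹¹))
  delta = 0.0003815 m
Convert: delta = 0.0003815 m = 0.3815 mm
Final answer: delta = 0.3815 mm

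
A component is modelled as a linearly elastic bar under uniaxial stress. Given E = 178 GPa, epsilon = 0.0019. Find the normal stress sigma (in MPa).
Model: a linearly elastic bar under uniaxial stress, so sigma = E·epsilon.
Convert to SI units:
  E = 178 GPa = 1.78 × 10¹¹ Pa
Substitute:
  sigma = (1.78 × 10¹¹) × 0.0019
  sigma = 3.382 × 10⁸ Pa
Convert: sigma = 3.382 × 10⁸ Pa = 338.2 MPa
Final answer: sigma = 338.2 MPa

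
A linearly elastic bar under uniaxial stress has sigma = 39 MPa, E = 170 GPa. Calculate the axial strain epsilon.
Model: a linearly elastic bar under uniaxial stress, so epsilon = sigma / E.
Convert to SI units:
  sigma = 39 MPa = 3.9 × 10⁷ Pa
  E = 170 GPa = 1.7 × 10¹¹ Pa
Substitute:
  epsilon = (3.9 × 10⁷) / (1.7 × 10¹¹)
  epsilon = 0.0002294
Final answer: epsilon = 0.0002294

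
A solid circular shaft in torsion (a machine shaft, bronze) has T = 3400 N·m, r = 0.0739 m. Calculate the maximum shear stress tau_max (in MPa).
Model: a solid circular shaft in torsion, so tau_max = (2·T) / (π·r^3).
Substitute:
  tau_max = (2 × 3400) / (π × 0.0739^3)
  tau_max = 5.363 × 10⁶ Pa
Convert: tau_max = 5.363 × 10⁶ Pa = 5.363 MPa
Final answer: tau_max = 5.363 MPa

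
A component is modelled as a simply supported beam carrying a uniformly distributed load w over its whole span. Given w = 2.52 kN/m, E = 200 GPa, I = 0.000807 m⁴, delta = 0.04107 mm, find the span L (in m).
Model: a simply supported beam carrying a uniformly distributed load w over its whole span, so delta = (5·w·L^4) / (384·E·I).
Solve for L: L = ((384·delta·E·I) / (5·w))^(1/4).
Convert to SI units:
  w = 2.52 kN/m = 2520 N/m
  E = 200 GPa = 2 × 10¹¹ Pa
  delta = 0.04107 mm = 4.107 × 10⁻⁵ m
Substitute:
  L = ((384 × (4.107 × 10⁻⁵) × (2 × 10¹¹) × 0.000807) / (5 × 2520))^(1/4)
  L = 3.77 m
Final answer: L = 3.77 m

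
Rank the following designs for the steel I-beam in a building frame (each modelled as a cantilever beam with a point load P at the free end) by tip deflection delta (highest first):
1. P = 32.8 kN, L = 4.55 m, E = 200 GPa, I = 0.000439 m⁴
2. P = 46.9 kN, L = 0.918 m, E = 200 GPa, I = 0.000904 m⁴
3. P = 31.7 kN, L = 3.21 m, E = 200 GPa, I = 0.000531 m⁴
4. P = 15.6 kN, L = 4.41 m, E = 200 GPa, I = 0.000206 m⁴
Model: a cantilever beam with a point load P at the free end, so delta = (P·L^3) / (3·E·I) (SI units).
  Case 1: delta = (32800 × 4.55^3) / (3 × (2 × 10¹¹) × 0.000439) = 0.01173 m = 11.73 mm
  Case 2: delta = (46900 × 0.918^3) / (3 × (2 × 10¹¹) × 0.000904) = 6.689 × 10⁻⁵ m = 0.06689 mm
  Case 3: delta = (31700 × 3.21^3) / (3 × (2 × 10¹¹) × 0.000531) = 0.003291 m = 3.291 mm
  Case 4: delta = (15600 × 4.41^3) / (3 × (2 × 10¹¹) × 0.000206) = 0.01082 m = 10.82 mm
Ordering: 11.73 mm (case 1) > 10.82 mm (case 4) > 3.291 mm (case 3) > 0.06689 mm (case 2)
Final answer: 1, 4, 3, 2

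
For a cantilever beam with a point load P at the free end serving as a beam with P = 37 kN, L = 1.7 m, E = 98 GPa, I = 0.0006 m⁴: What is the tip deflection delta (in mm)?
Model: a cantilever beam with a point load P at the free end, so delta = (P·L^3) / (3·E·I).
Convert to SI units:
  P = 37 kN = 37000 N
  E = 98 GPa = 9.8 × 10¹⁰ Pa
Substitute:
  delta = (37000 × 1.7^3) / (3 × (9.8 × 10¹⁰) × 0.0006)
  delta = 0.001031 m
Convert: delta = 0.001031 m = 1.031 mm
Final answer: delta = 1.031 mm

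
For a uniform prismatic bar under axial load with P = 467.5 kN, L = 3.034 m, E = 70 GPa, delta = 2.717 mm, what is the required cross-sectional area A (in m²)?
Model: a uniform prismatic bar under axial load, so delta = (P·L) / (A·E).
Solve for A: A = (P·L) / (delta·E).
Convert to SI units:
  P = 467.5 kN = 467500 N
  E = 70 GPa = 7 × 10¹⁰ Pa
  delta = 2.717 mm = 0.002717 m
Substitute:
  A = (467500 × 3.034) / (0.002717 × (7 × 10¹⁰))
  A = 0.007458 m²
Final answer: A = 0.007458 m²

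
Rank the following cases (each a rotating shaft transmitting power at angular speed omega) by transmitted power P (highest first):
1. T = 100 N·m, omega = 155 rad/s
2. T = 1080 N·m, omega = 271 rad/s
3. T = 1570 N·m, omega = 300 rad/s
Model: a rotating shaft transmitting power at angular speed omega, so P = T·omega (SI units).
  Case 1: P = 100 × 155 = 15500 W = 15.5 kW
  Case 2: P = 1080 × 271 = 292700 W = 292.7 kW
  Case 3: P = 1570 × 300 = 471000 W = 471 kW
Ordering: 471 kW (case 3) > 292.7 kW (case 2) > 15.5 kW (case 1)
Final answer: 3, 2, 1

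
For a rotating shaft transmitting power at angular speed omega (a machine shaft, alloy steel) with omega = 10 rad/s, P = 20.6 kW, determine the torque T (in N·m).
Model: a rotating shaft transmitting power at angular speed omega, so P = T·omega.
Solve for T: T = P / omega.
Convert to SI units:
  P = 20.6 kW = 20600 W
Substitute:
  T = 20600 / 10
  T = 2060 N·m
Final answer: T = 2060 N·m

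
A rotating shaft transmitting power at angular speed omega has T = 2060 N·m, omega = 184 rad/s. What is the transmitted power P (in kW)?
Model: a rotating shaft transmitting power at angular speed omega, so P = T·omega.
Substitute:
  P = 2060 × 184
  P = 379000 W
Convert: P = 379000 W = 379 kW
Final answer: P = 379 kW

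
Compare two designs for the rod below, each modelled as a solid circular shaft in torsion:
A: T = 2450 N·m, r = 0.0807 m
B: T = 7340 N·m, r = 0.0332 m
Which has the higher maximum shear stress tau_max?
Model: a solid circular shaft in torsion, so tau_max = (2·T) / (π·r^3) (SI units).
  A: tau_max = (2 × 2450) / (π × 0.0807^3) = 2.968 × 10⁶ Pa = 2.968 MPa
  B: tau_max = (2 × 7340) / (π × 0.0332^3) = 1.277 × 10⁸ Pa = 127.7 MPa
127.7 MPa > 2.968 MPa, so B is larger.
Final answer: B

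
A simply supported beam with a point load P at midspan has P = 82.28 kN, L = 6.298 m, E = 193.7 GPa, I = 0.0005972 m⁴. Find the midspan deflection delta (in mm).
Model: a simply supported beam with a point load P at midspan, so delta = (P·L^3) / (48·E·I).
Convert to SI units:
  P = 82.28 kN = 82280 N
  E = 193.7 GPa = 1.937 × 10¹¹ Pa
Substitute:
  delta = (82280 × 6.298^3) / (48 × (1.937 × 10¹¹) × 0.0005972)
  delta = 0.003702 m
Convert: delta = 0.003702 m = 3.702 mm
Final answer: delta = 3.702 mm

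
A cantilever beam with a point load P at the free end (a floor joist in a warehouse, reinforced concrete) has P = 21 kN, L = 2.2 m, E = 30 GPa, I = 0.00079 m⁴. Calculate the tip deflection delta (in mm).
Model: a cantilever beam with a point load P at the free end, so delta = (P·L^3) / (3·E·I).
Convert to SI units:
  P = 21 kN = 21000 N
  E = 30 GPa = 3 × 10¹⁰ Pa
Substitute:
  delta = (21000 × 2.2^3) / (3 × (3 × 10¹⁰) × 0.00079)
  delta = 0.003145 m
Convert: delta = 0.003145 m = 3.145 mm
Final answer: delta = 3.145 mm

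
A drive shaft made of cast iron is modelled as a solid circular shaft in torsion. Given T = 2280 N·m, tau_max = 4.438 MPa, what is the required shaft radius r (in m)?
Model: a solid circular shaft in torsion, so tau_max = (2·T) / (π·r^3).
Solve for r: r = ((2·T) / (π·tau_max))^(1/3).
Convert to SI units:
  tau_max = 4.438 MPa = 4.438 × 10⁶ Pa
Substitute:
  r = ((2 × 2280) / (π × (4.438 × 10⁶)))^(1/3)
  r = 0.0689 m
Final answer: r = 0.0689 m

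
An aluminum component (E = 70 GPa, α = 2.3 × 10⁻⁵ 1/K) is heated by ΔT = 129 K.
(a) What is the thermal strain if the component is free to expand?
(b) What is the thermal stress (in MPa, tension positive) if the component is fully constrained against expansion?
(a) Free thermal strain ε_th = α·ΔT = (2.3 × 10⁻⁵) × 129 = 0.002967
(b) Fully constrained, the expansion is suppressed, so σ = -E·α·ΔT. Convert E = 70 GPa = 7 × 10¹⁰ Pa.
  σ = -(7 × 10¹⁰) × (2.3 × 10⁻⁵) × 129 = -2.077 × 10⁸ Pa = -207.7 MPa (compressive)
Final answer: (a) ε_th = 0.002967, (b) σ = -207.7 MPa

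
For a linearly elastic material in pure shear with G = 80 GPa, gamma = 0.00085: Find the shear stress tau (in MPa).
Model: a linearly elastic material in pure shear, so tau = G·gamma.
Convert to SI units:
  G = 80 GPa = 8 × 10¹⁰ Pa
Substitute:
  tau = (8 × 10¹⁰) × 0.00085
  tau = 6.8 × 10⁷ Pa
Convert: tau = 6.8 × 10⁷ Pa = 68 MPa
Final answer: tau = 68 MPa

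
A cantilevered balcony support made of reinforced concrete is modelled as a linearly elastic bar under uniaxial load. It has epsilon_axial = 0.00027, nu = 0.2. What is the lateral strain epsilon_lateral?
Model: a linearly elastic bar under uniaxial load, so epsilon_lateral = -nu·epsilon_axial.
Substitute:
  epsilon_lateral = -(0.2 × 0.00027)
  epsilon_lateral = -5.4 × 10⁻⁵
Final answer: epsilon_lateral = -5.4 × 10⁻⁵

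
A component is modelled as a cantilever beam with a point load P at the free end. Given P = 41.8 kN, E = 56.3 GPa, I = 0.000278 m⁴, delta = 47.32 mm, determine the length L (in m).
Model: a cantilever beam with a point load P at the free end, so delta = (P·L^3) / (3·E·I).
Solve for L: L = ((3·delta·E·I) / P)^(1/3).
Convert to SI units:
  P = 41.8 kN = 41800 N
  E = 56.3 GPa = 5.63 × 10¹⁰ Pa
  delta = 47.32 mm = 0.04732 m
Substitute:
  L = ((3 × 0.04732 × (5.63 × 10¹⁰) × 0.000278) / 41800)^(1/3)
  L = 3.76 m
Final answer: L = 3.76 m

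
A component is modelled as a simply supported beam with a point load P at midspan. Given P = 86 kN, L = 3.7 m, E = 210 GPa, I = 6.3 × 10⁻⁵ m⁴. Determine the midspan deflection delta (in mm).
Model: a simply supported beam with a point load P at midspan, so delta = (P·L^3) / (48·E·I).
Convert to SI units:
  P = 86 kN = 86000 N
  E = 210 GPa = 2.1 × 10¹¹ Pa
Substitute:
  delta = (86000 × 3.7^3) / (48 × (2.1 × 10¹¹) × (6.3 × 10⁻⁵))
  delta = 0.00686 m
Convert: delta = 0.00686 m = 6.86 mm
Final answer: delta = 6.86 mm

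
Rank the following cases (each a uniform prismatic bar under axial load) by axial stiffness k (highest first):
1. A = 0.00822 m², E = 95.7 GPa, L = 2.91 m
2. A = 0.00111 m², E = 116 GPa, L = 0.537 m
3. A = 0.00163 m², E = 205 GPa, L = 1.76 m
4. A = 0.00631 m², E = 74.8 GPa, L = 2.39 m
Model: a uniform prismatic bar under axial load, so k = (A·E) / L (SI units).
  Case 1: k = (0.00822 × (9.57 × 10¹⁰)) / 2.91 = 2.703 × 10⁸ N/m = 270.3 MN/m
  Case 2: k = (0.00111 × (1.16 × 10¹¹)) / 0.537 = 2.398 × 10⁸ N/m = 239.8 MN/m
  Case 3: k = (0.00163 × (2.05 × 10¹¹)) / 1.76 = 1.899 × 10⁸ N/m = 189.9 MN/m
  Case 4: k = (0.00631 × (7.48 × 10¹⁰)) / 2.39 = 1.975 × 10⁸ N/m = 197.5 MN/m
Ordering: 270.3 MN/m (case 1) > 239.8 MN/m (case 2) > 197.5 MN/m (case 4) > 189.9 MN/m (case 3)
Final answer: 1, 2, 4, 3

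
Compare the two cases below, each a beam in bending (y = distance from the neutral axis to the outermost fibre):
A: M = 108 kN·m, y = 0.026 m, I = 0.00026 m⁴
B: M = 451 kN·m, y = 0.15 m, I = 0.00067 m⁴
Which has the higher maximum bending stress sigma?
Model: a beam in bending (y = distance from the neutral axis to the outermost fibre), so sigma = (M·y) / I (SI units).
  A: sigma = (108000 × 0.026) / 0.00026 = 1.08 × 10⁷ Pa = 10.8 MPa
  B: sigma = (451000 × 0.15) / 0.00067 = 1.01 × 10⁸ Pa = 101 MPa
101 MPa > 10.8 MPa, so B is larger.
Final answer: B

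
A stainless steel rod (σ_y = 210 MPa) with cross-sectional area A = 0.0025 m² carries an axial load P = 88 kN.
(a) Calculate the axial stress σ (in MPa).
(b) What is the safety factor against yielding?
(a) Axial stress σ = P/A. Convert P = 88 kN = 88000 N.
  σ = 88000 / 0.0025 = 3.52 × 10⁷ Pa = 35.2 MPa
(b) Safety factor SF = σ_y/σ = 210 / 35.2 = 5.966
Final answer: (a) σ = 35.2 MPa, (b) SF = 5.966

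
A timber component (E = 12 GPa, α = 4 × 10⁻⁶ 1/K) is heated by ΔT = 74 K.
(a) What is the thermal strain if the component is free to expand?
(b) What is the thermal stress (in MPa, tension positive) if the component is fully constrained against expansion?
(a) Free thermal strain ε_th = α·ΔT = (4 × 10⁻⁶) × 74 = 0.000296
(b) Fully constrained, the expansion is suppressed, so σ = -E·α·ΔT. Convert E = 12 GPa = 1.2 × 10¹⁰ Pa.
  σ = -(1.2 × 10¹⁰) × (4 × 10⁻⁶) × 74 = -3.552 × 10⁶ Pa = -3.552 MPa (compressive)
Final answer: (a) ε_th = 0.000296, (b) σ = -3.552 MPa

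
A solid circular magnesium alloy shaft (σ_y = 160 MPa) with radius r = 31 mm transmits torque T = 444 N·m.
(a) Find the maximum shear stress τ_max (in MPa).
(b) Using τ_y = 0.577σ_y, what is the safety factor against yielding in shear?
(a) For a solid circular shaft, τ_max = T·r/J with J = π·r^4/2, i.e. τ_max = 2·T / (π·r^3). Convert r = 31 mm = 0.031 m.
  τ_max = (2 × 444) / (π × 0.031^3) = 9.488 × 10⁶ Pa = 9.488 MPa
(b) τ_y = 0.577 × 160 = 92.32 MPa
  SF = τ_y/τ_max = 92.32 / 9.488 = 9.73
Final answer: (a) τ_max = 9.488 MPa, (b) SF = 9.73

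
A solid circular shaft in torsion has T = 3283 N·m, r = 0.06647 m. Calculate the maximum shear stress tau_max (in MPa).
Model: a solid circular shaft in torsion, so tau_max = (2·T) / (π·r^3).
Substitute:
  tau_max = (2 × 3283) / (π × 0.06647^3)
  tau_max = 7.117 × 10⁶ Pa
Convert: tau_max = 7.117 × 10⁶ Pa = 7.117 MPa
Final answer: tau_max = 7.117 MPa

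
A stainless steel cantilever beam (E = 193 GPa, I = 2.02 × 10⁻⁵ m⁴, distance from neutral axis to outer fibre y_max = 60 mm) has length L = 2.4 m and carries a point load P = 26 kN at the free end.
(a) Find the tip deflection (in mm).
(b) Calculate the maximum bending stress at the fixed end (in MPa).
(a) Tip deflection of a cantilever with an end point load: δ = P·L^3 / (3·E·I). Convert P = 26 kN = 26000 N, E = 193 GPa = 1.93 × 10¹¹ Pa.
  δ = (26000 × 2.4^3) / (3 × (1.93 × 10¹¹) × (2.02 × 10⁻⁵)) = 0.03073 m = 30.73 mm
(b) Maximum bending moment at the fixed end: M = P·L = 26000 × 2.4 = 62400 N·m. Convert y_max = 60 mm = 0.06 m.
  σ = M·y_max / I = (62400 × 0.06) / (2.02 × 10⁻⁵) = 1.853 × 10⁸ Pa = 185.3 MPa
Final answer: (a) δ = 30.73 mm, (b) σ = 185.3 MPa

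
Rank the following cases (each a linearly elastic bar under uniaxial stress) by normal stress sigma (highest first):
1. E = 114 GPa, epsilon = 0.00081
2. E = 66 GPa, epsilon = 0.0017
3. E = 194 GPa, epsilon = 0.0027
Model: a linearly elastic bar under uniaxial stress, so sigma = E·epsilon (SI units).
  Case 1: sigma = (1.14 × 10¹¹) × 0.00081 = 9.234 × 10⁷ Pa = 92.34 MPa
  Case 2: sigma = (6.6 × 10¹⁰) × 0.0017 = 1.122 × 10⁸ Pa = 112.2 MPa
  Case 3: sigma = (1.94 × 10¹¹) × 0.0027 = 5.238 × 10⁸ Pa = 523.8 MPa
Ordering: 523.8 MPa (case 3) > 112.2 MPa (case 2) > 92.34 MPa (case 1)
Final answer: 3, 2, 1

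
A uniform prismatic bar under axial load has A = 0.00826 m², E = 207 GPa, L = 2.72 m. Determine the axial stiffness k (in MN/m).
Model: a uniform prismatic bar under axial load, so k = (A·E) / L.
Convert to SI units:
  E = 207 GPa = 2.07 × 10¹¹ Pa
Substitute:
  k = (0.00826 × (2.07 × 10¹¹)) / 2.72
  k = 6.286 × 10⁸ N/m
Convert: k = 6.286 × 10⁸ N/m = 628.6 MN/m
Final answer: k = 628.6 MN/m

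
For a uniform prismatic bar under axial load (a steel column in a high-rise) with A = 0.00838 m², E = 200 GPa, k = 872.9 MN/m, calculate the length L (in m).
Model: a uniform prismatic bar under axial load, so k = (A·E) / L.
Solve for L: L = (A·E) / k.
Convert to SI units:
  E = 200 GPa = 2 × 10¹¹ Pa
  k = 872.9 MN/m = 8.729 × 10⁸ N/m
Substitute:
  L = (0.00838 × (2 × 10¹¹)) / (8.729 × 10⁸)
  L = 1.92 m
Final answer: L = 1.92 m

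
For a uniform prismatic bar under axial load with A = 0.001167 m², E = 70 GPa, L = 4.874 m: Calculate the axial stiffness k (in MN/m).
Model: a uniform prismatic bar under axial load, so k = (A·E) / L.
Convert to SI units:
  E = 70 GPa = 7 × 10¹⁰ Pa
Substitute:
  k = (0.001167 × (7 × 10¹⁰)) / 4.874
  k = 1.676 × 10⁷ N/m
Convert: k = 1.676 × 10⁷ N/m = 16.76 MN/m
Final answer: k = 16.76 MN/m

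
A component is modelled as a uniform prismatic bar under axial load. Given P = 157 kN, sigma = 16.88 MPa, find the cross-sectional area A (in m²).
Model: a uniform prismatic bar under axial load, so sigma = P / A.
Solve for A: A = P / sigma.
Convert to SI units:
  P = 157 kN = 157000 N
  sigma = 16.88 MPa = 1.688 × 10⁷ Pa
Substitute:
  A = 157000 / (1.688 × 10⁷)
  A = 0.009301 m²
Final answer: A = 0.009301 m²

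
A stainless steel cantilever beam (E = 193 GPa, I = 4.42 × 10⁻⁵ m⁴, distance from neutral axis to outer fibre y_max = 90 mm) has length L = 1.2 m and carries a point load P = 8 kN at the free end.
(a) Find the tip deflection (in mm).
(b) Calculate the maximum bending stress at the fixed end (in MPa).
(a) Tip deflection of a cantilever with an end point load: δ = P·L^3 / (3·E·I). Convert P = 8 kN = 8000 N, E = 193 GPa = 1.93 × 10¹¹ Pa.
  δ = (8000 × 1.2^3) / (3 × (1.93 × 10¹¹) × (4.42 × 10⁻⁵)) = 0.0005402 m = 0.5402 mm
(b) Maximum bending moment at the fixed end: M = P·L = 8000 × 1.2 = 9600 N·m. Convert y_max = 90 mm = 0.09 m.
  σ = M·y_max / I = (9600 × 0.09) / (4.42 × 10⁻⁵) = 1.955 × 10⁷ Pa = 19.55 MPa
Final answer: (a) δ = 0.5402 mm, (b) σ = 19.55 MPa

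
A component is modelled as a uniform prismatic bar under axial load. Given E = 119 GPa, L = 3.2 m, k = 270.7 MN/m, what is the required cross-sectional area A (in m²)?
Model: a uniform prismatic bar under axial load, so k = (A·E) / L.
Solve for A: A = (k·L) / E.
Convert to SI units:
  E = 119 GPa = 1.19 × 10¹¹ Pa
  k = 270.7 MN/m = 2.707 × 10⁸ N/m
Substitute:
  A = ((2.707 × 10⁸) × 3.2) / (1.19 × 10¹¹)
  A = 0.007279 m²
Final answer: A = 0.007279 m²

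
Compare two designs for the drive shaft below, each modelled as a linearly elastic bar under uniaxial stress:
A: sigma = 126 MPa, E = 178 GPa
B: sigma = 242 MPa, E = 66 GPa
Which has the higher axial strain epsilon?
Model: a linearly elastic bar under uniaxial stress, so epsilon = sigma / E (SI units).
  A: epsilon = (1.26 × 10⁸) / (1.78 × 10¹¹) = 0.0007079
  B: epsilon = (2.42 × 10⁸) / (6.6 × 10¹⁰) = 0.003667
0.003667 > 0.0007079, so B is larger.
Final answer: B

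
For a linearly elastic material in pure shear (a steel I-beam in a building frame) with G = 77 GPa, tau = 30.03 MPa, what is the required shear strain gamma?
Model: a linearly elastic material in pure shear, so tau = G·gamma.
Solve for gamma: gamma = tau / G.
Convert to SI units:
  G = 77 GPa = 7.7 × 10¹⁰ Pa
  tau = 30.03 MPa = 3.003 × 10⁷ Pa
Substitute:
  gamma = (3.003 × 10⁷) / (7.7 × 10¹⁰)
  gamma = 0.00039
Final answer: gamma = 0.00039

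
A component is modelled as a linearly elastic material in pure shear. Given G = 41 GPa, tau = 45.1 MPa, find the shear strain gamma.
Model: a linearly elastic material in pure shear, so tau = G·gamma.
Solve for gamma: gamma = tau / G.
Convert to SI units:
  G = 41 GPa = 4.1 × 10¹⁰ Pa
  tau = 45.1 MPa = 4.51 × 10⁷ Pa
Substitute:
  gamma = (4.51 × 10⁷) / (4.1 × 10¹⁰)
  gamma = 0.0011
Final answer: gamma = 0.0011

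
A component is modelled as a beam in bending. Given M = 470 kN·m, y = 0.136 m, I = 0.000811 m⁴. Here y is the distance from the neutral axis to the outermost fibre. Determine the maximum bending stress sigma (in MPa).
Model: a beam in bending, so sigma = (M·y) / I.
Convert to SI units:
  M = 470 kN·m = 470000 N·m
Substitute:
  sigma = (470000 × 0.136) / 0.000811
  sigma = 7.882 × 10⁷ Pa
Convert: sigma = 7.882 × 10⁷ Pa = 78.82 MPa
Final answer: sigma = 78.82 MPa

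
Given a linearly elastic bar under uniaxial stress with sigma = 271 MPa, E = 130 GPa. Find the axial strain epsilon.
Model: a linearly elastic bar under uniaxial stress, so epsilon = sigma / E.
Convert to SI units:
  sigma = 271 MPa = 2.71 × 10⁸ Pa
  E = 130 GPa = 1.3 × 10¹¹ Pa
Substitute:
  epsilon = (2.71 × 10⁸) / (1.3 × 10¹¹)
  epsilon = 0.002085
Final answer: epsilon = 0.002085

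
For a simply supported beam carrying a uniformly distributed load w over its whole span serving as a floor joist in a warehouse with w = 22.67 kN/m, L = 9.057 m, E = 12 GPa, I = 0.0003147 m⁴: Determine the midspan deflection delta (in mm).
Model: a simply supported beam carrying a uniformly distributed load w over its whole span, so delta = (5·w·L^4) / (384·E·I).
Convert to SI units:
  w = 22.67 kN/m = 22670 N/m
  E = 12 GPa = 1.2 × 10¹⁰ Pa
Substitute:
  delta = (5 × 22670 × 9.057^4) / (384 × (1.2 × 10¹⁰) × 0.0003147)
  delta = 0.526 m
Convert: delta = 0.526 m = 526 mm
Final answer: delta = 526 mm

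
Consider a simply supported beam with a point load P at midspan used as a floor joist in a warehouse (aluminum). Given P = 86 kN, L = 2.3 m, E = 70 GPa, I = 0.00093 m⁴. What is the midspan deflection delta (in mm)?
Model: a simply supported beam with a point load P at midspan, so delta = (P·L^3) / (48·E·I).
Convert to SI units:
  P = 86 kN = 86000 N
  E = 70 GPa = 7 × 10¹⁰ Pa
Substitute:
  delta = (86000 × 2.3^3) / (48 × (7 × 10¹⁰) × 0.00093)
  delta = 0.0003349 m
Convert: delta = 0.0003349 m = 0.3349 mm
Final answer: delta = 0.3349 mm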